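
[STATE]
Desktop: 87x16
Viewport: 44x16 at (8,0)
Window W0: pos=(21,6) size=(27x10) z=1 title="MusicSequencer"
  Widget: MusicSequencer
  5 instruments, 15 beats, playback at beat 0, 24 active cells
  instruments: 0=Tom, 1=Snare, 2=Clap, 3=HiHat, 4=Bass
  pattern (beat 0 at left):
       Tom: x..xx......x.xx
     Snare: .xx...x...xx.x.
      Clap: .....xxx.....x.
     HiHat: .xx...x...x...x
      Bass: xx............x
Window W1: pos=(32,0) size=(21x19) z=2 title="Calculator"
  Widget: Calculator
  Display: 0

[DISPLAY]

                        ┏━━━━━━━━━━━━━━━━━━━
                        ┃ Calculator        
                        ┠───────────────────
                        ┃                  0
                        ┃┌───┬───┬───┬───┐  
                        ┃│ 7 │ 8 │ 9 │ ÷ │  
             ┏━━━━━━━━━━┃├───┼───┼───┼───┤  
             ┃ MusicSequ┃│ 4 │ 5 │ 6 │ × │  
             ┠──────────┃├───┼───┼───┼───┤  
             ┃      ▼123┃│ 1 │ 2 │ 3 │ - │  
             ┃   Tom█··█┃├───┼───┼───┼───┤  
             ┃ Snare·██·┃│ 0 │ . │ = │ + │  
             ┃  Clap····┃├───┼───┼───┼───┤  
             ┃ HiHat·██·┃│ C │ MC│ MR│ M+│  
             ┃  Bass██··┃└───┴───┴───┴───┘  
             ┗━━━━━━━━━━┃                   


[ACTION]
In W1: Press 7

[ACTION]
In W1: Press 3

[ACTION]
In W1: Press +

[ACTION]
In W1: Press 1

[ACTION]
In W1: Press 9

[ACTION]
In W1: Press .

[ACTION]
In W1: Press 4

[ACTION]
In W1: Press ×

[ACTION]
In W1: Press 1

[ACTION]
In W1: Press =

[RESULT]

                        ┏━━━━━━━━━━━━━━━━━━━
                        ┃ Calculator        
                        ┠───────────────────
                        ┃               92.4
                        ┃┌───┬───┬───┬───┐  
                        ┃│ 7 │ 8 │ 9 │ ÷ │  
             ┏━━━━━━━━━━┃├───┼───┼───┼───┤  
             ┃ MusicSequ┃│ 4 │ 5 │ 6 │ × │  
             ┠──────────┃├───┼───┼───┼───┤  
             ┃      ▼123┃│ 1 │ 2 │ 3 │ - │  
             ┃   Tom█··█┃├───┼───┼───┼───┤  
             ┃ Snare·██·┃│ 0 │ . │ = │ + │  
             ┃  Clap····┃├───┼───┼───┼───┤  
             ┃ HiHat·██·┃│ C │ MC│ MR│ M+│  
             ┃  Bass██··┃└───┴───┴───┴───┘  
             ┗━━━━━━━━━━┃                   


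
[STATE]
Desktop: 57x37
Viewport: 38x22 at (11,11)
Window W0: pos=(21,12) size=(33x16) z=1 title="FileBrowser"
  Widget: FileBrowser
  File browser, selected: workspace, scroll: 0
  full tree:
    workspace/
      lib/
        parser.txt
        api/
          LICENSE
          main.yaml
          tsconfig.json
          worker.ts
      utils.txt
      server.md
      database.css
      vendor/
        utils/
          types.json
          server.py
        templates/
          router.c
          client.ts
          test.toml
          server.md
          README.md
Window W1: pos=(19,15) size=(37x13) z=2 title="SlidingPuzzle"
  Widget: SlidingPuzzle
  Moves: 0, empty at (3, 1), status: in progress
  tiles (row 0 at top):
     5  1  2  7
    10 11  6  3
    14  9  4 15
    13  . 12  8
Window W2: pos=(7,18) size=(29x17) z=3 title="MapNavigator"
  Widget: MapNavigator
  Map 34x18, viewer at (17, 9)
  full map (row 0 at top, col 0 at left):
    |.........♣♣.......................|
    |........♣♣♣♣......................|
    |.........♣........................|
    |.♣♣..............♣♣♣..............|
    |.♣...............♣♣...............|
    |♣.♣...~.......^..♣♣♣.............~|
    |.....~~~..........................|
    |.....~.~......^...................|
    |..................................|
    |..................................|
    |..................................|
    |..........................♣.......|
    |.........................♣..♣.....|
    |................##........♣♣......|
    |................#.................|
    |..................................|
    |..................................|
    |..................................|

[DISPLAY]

                                      
          ┏━━━━━━━━━━━━━━━━━━━━━━━━━━━
          ┃ FileBrowser               
          ┠───────────────────────────
        ┏━━━━━━━━━━━━━━━━━━━━━━━━━━━━━
        ┃ SlidingPuzzle               
        ┠─────────────────────────────
━━━━━━━━━━━━━━━━━━━━━━━━┓────┐        
pNavigator              ┃  7 │        
────────────────────────┨────┤        
..........♣♣♣...........┃  3 │        
..........♣♣............┃────┤        
.......^..♣♣♣...........┃ 15 │        
~.......................┃────┤        
~......^................┃  8 │        
........................┃────┘        
..........@.............┃━━━━━━━━━━━━━
........................┃             
...................♣....┃             
..................♣..♣..┃             
.........##........♣♣...┃             
.........#..............┃             


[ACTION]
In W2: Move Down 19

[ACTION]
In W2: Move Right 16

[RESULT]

                                      
          ┏━━━━━━━━━━━━━━━━━━━━━━━━━━━
          ┃ FileBrowser               
          ┠───────────────────────────
        ┏━━━━━━━━━━━━━━━━━━━━━━━━━━━━━
        ┃ SlidingPuzzle               
        ┠─────────────────────────────
━━━━━━━━━━━━━━━━━━━━━━━━┓────┐        
pNavigator              ┃  7 │        
────────────────────────┨────┤        
...♣.......             ┃  3 │        
..♣..♣.....             ┃────┤        
...♣♣......             ┃ 15 │        
...........             ┃────┤        
...........             ┃  8 │        
...........             ┃────┘        
..........@             ┃━━━━━━━━━━━━━
                        ┃             
                        ┃             
                        ┃             
                        ┃             
                        ┃             


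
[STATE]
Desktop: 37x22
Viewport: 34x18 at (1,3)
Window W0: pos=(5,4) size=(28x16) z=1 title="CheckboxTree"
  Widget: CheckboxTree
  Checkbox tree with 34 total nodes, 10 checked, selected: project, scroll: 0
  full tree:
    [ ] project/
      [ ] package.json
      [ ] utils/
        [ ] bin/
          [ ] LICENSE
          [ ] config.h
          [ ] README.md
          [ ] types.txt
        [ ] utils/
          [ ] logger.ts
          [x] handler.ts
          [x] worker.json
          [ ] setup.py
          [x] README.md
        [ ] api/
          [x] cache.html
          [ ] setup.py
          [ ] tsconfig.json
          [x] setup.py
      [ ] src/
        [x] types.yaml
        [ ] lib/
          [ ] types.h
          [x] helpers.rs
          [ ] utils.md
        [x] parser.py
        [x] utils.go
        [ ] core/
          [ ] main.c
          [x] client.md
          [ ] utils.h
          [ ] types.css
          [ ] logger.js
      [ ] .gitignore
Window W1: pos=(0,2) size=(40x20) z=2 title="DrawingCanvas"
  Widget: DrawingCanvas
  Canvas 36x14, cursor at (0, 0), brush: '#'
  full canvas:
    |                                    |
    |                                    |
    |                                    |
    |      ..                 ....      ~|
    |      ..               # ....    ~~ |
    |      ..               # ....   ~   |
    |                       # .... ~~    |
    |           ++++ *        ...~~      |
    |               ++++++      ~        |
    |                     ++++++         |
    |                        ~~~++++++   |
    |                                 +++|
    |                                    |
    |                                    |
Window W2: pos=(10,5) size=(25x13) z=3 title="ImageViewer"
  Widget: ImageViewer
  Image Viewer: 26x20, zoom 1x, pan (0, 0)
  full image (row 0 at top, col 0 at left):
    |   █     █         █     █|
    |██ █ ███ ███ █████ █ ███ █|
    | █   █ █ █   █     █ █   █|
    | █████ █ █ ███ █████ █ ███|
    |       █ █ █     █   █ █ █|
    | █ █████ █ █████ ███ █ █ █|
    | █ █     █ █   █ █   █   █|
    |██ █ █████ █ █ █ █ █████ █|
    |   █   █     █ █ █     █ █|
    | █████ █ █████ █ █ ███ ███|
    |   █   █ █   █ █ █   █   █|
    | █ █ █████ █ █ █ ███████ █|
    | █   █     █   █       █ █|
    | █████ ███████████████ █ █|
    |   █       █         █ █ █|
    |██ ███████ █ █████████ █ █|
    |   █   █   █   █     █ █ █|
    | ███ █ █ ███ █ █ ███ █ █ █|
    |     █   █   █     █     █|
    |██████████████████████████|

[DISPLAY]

 DrawingCanvas                    
──────────────────────────────────
+        ┏━━━━━━━━━━━━━━━━━━━━━━━┓
         ┃ ImageViewer           ┃
         ┠───────────────────────┨
      .. ┃   █     █         █   ┃
      .. ┃██ █ ███ ███ █████ █ ██┃
      .. ┃ █   █ █ █   █     █ █ ┃
         ┃ █████ █ █ ███ █████ █ ┃
         ┃       █ █ █     █   █ ┃
         ┃ █ █████ █ █████ ███ █ ┃
         ┃ █ █     █ █   █ █   █ ┃
         ┃██ █ █████ █ █ █ █ ████┃
         ┃   █   █     █ █ █     ┃
         ┗━━━━━━━━━━━━━━━━━━━━━━━┛
                                  
                                  
                                  


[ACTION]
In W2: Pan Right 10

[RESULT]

 DrawingCanvas                    
──────────────────────────────────
+        ┏━━━━━━━━━━━━━━━━━━━━━━━┓
         ┃ ImageViewer           ┃
         ┠───────────────────────┨
      .. ┃         █     █       ┃
      .. ┃██ █████ █ ███ █       ┃
      .. ┃   █     █ █   █       ┃
         ┃ ███ █████ █ ███       ┃
         ┃ █     █   █ █ █       ┃
         ┃ █████ ███ █ █ █       ┃
         ┃ █   █ █   █   █       ┃
         ┃ █ █ █ █ █████ █       ┃
         ┃   █ █ █     █ █       ┃
         ┗━━━━━━━━━━━━━━━━━━━━━━━┛
                                  
                                  
                                  


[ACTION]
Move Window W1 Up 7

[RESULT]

+                                 
                                  
         ┏━━━━━━━━━━━━━━━━━━━━━━━┓
      .. ┃ ImageViewer           ┃
      .. ┠───────────────────────┨
      .. ┃         █     █       ┃
         ┃██ █████ █ ███ █       ┃
         ┃   █     █ █   █       ┃
         ┃ ███ █████ █ ███       ┃
         ┃ █     █   █ █ █       ┃
         ┃ █████ ███ █ █ █       ┃
         ┃ █   █ █   █   █       ┃
         ┃ █ █ █ █ █████ █       ┃
         ┃   █ █ █     █ █       ┃
         ┗━━━━━━━━━━━━━━━━━━━━━━━┛
                                  
━━━━━━━━━━━━━━━━━━━━━━━━━━━━━━━━━━
                                  


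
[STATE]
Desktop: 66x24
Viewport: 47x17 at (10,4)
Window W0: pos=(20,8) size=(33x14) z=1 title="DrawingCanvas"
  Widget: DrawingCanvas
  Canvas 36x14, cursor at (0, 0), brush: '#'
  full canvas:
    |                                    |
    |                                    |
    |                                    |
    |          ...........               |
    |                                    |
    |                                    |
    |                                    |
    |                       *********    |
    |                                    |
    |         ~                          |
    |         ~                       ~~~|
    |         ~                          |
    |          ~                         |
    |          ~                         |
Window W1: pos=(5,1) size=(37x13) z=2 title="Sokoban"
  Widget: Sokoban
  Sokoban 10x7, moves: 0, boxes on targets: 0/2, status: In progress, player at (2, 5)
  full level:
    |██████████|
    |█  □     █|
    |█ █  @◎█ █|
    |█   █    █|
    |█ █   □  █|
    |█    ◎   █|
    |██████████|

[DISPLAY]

██████                         ┃               
     █                         ┃               
 @◎█ █                         ┃               
█    █                         ┃               
  □  █                         ┃━━━━━━━━━━┓    
 ◎   █                         ┃          ┃    
██████                         ┃──────────┨    
s: 0  0/2                      ┃          ┃    
                               ┃          ┃    
━━━━━━━━━━━━━━━━━━━━━━━━━━━━━━━┛          ┃    
          ┃          ...........          ┃    
          ┃                               ┃    
          ┃                               ┃    
          ┃                               ┃    
          ┃                       ********┃    
          ┃                               ┃    
          ┃         ~                     ┃    


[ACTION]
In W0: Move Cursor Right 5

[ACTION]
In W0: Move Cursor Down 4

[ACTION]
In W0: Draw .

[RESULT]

██████                         ┃               
     █                         ┃               
 @◎█ █                         ┃               
█    █                         ┃               
  □  █                         ┃━━━━━━━━━━┓    
 ◎   █                         ┃          ┃    
██████                         ┃──────────┨    
s: 0  0/2                      ┃          ┃    
                               ┃          ┃    
━━━━━━━━━━━━━━━━━━━━━━━━━━━━━━━┛          ┃    
          ┃          ...........          ┃    
          ┃     .                         ┃    
          ┃                               ┃    
          ┃                               ┃    
          ┃                       ********┃    
          ┃                               ┃    
          ┃         ~                     ┃    


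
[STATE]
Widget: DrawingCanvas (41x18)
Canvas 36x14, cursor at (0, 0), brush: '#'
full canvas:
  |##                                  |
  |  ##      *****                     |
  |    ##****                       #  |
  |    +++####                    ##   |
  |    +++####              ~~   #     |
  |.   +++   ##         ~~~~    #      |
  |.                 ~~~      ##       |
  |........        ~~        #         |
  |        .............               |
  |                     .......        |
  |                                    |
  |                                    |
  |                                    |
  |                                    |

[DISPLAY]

##                                       
  ##      *****                          
    ##****                       #       
    +++####                    ##        
    +++####              ~~   #          
.   +++   ##         ~~~~    #           
.                 ~~~      ##            
........        ~~        #              
        .............                    
                     .......             
                                         
                                         
                                         
                                         
                                         
                                         
                                         
                                         


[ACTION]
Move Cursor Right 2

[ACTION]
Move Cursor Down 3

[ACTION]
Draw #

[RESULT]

##                                       
  ##      *****                          
    ##****                       #       
  # +++####                    ##        
    +++####              ~~   #          
.   +++   ##         ~~~~    #           
.                 ~~~      ##            
........        ~~        #              
        .............                    
                     .......             
                                         
                                         
                                         
                                         
                                         
                                         
                                         
                                         


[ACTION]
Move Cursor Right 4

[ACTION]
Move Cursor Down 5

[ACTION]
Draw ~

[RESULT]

##                                       
  ##      *****                          
    ##****                       #       
  # +++####                    ##        
    +++####              ~~   #          
.   +++   ##         ~~~~    #           
.                 ~~~      ##            
........        ~~        #              
      ~ .............                    
                     .......             
                                         
                                         
                                         
                                         
                                         
                                         
                                         
                                         


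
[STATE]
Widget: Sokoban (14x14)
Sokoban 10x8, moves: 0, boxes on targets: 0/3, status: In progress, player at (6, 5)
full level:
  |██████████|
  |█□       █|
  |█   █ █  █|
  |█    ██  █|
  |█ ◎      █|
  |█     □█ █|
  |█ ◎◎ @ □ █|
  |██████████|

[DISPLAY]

██████████    
█□       █    
█   █ █  █    
█    ██  █    
█ ◎      █    
█     □█ █    
█ ◎◎ @ □ █    
██████████    
Moves: 0  0/3 
              
              
              
              
              


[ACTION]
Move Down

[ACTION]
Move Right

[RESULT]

██████████    
█□       █    
█   █ █  █    
█    ██  █    
█ ◎      █    
█     □█ █    
█ ◎◎  @□ █    
██████████    
Moves: 1  0/3 
              
              
              
              
              


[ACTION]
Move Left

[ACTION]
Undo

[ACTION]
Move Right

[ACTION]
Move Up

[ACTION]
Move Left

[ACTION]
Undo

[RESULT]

██████████    
█□       █    
█   █ █  █    
█    ██  █    
█ ◎      █    
█     □█ █    
█ ◎◎   @□█    
██████████    
Moves: 2  0/3 
              
              
              
              
              


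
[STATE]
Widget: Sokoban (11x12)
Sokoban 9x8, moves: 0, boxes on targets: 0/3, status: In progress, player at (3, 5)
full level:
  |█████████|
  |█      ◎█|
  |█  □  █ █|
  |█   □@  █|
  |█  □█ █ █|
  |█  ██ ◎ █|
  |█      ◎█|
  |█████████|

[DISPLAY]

█████████  
█      ◎█  
█  □  █ █  
█   □@  █  
█  □█ █ █  
█  ██ ◎ █  
█      ◎█  
█████████  
Moves: 0  0
           
           
           


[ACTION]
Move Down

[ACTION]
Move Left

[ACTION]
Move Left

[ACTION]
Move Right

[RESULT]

█████████  
█      ◎█  
█  □  █ █  
█   □   █  
█  □█@█ █  
█  ██ ◎ █  
█      ◎█  
█████████  
Moves: 1  0
           
           
           


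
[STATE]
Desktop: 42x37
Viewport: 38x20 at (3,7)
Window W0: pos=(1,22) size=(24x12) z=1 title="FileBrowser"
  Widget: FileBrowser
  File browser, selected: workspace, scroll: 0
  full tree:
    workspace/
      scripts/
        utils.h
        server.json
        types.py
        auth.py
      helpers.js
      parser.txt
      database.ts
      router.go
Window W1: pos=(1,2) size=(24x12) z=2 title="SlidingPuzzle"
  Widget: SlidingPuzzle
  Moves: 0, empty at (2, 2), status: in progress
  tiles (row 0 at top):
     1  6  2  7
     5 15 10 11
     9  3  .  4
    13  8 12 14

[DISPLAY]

────┼────┼────┼────┤ ┃                
  5 │ 15 │ 10 │ 11 │ ┃                
────┼────┼────┼────┤ ┃                
  9 │  3 │    │  4 │ ┃                
────┼────┼────┼────┤ ┃                
 13 │  8 │ 12 │ 14 │ ┃                
━━━━━━━━━━━━━━━━━━━━━┛                
                                      
                                      
                                      
                                      
                                      
                                      
                                      
                                      
━━━━━━━━━━━━━━━━━━━━━┓                
FileBrowser          ┃                
─────────────────────┨                
 [-] workspace/      ┃                
   [+] scripts/      ┃                


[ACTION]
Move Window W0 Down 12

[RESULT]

────┼────┼────┼────┤ ┃                
  5 │ 15 │ 10 │ 11 │ ┃                
────┼────┼────┼────┤ ┃                
  9 │  3 │    │  4 │ ┃                
────┼────┼────┼────┤ ┃                
 13 │  8 │ 12 │ 14 │ ┃                
━━━━━━━━━━━━━━━━━━━━━┛                
                                      
                                      
                                      
                                      
                                      
                                      
                                      
                                      
                                      
                                      
                                      
━━━━━━━━━━━━━━━━━━━━━┓                
FileBrowser          ┃                


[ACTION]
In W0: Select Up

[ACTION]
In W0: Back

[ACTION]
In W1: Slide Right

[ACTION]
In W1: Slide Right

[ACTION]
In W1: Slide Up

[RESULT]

────┼────┼────┼────┤ ┃                
  5 │ 15 │ 10 │ 11 │ ┃                
────┼────┼────┼────┤ ┃                
 13 │  9 │  3 │  4 │ ┃                
────┼────┼────┼────┤ ┃                
    │  8 │ 12 │ 14 │ ┃                
━━━━━━━━━━━━━━━━━━━━━┛                
                                      
                                      
                                      
                                      
                                      
                                      
                                      
                                      
                                      
                                      
                                      
━━━━━━━━━━━━━━━━━━━━━┓                
FileBrowser          ┃                


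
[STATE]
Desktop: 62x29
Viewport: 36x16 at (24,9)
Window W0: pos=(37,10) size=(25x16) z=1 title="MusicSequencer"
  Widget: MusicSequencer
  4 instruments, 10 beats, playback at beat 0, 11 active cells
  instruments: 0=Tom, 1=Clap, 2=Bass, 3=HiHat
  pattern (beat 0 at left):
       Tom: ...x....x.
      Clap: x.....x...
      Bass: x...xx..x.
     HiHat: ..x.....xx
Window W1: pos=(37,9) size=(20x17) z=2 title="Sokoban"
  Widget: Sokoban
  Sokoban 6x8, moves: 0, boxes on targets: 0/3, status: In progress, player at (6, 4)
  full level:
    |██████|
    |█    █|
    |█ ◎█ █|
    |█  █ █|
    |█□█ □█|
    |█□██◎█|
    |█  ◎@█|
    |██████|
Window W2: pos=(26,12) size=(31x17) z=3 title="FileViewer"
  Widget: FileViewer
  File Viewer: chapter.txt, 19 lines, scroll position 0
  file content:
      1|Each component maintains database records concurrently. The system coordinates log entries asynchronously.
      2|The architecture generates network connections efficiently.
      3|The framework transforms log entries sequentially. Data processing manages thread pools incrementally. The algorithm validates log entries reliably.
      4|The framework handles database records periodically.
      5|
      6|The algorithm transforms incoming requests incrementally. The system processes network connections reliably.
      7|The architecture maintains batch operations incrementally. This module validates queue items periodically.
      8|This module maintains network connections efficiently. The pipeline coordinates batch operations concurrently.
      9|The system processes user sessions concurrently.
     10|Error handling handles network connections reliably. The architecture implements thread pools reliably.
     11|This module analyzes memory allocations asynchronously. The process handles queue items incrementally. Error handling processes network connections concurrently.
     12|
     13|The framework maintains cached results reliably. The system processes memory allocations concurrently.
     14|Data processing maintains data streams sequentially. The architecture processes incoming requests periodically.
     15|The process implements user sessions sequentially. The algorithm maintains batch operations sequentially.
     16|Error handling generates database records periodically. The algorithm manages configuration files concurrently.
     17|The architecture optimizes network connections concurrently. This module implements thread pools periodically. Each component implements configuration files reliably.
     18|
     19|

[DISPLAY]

             ┏━━━━━━━━━━━━━━━━━━┓   
             ┃ Sokoban          ┃━━━
             ┠──────────────────┨   
  ┏━━━━━━━━━━━━━━━━━━━━━━━━━━━━━┓───
  ┃ FileViewer                  ┃   
  ┠─────────────────────────────┨   
  ┃Each component maintains dat▲┃   
  ┃The architecture generates n█┃   
  ┃The framework transforms log░┃   
  ┃The framework handles databa░┃   
  ┃                            ░┃   
  ┃The algorithm transforms inc░┃   
  ┃The architecture maintains b░┃   
  ┃This module maintains networ░┃   
  ┃The system processes user se░┃   
  ┃Error handling handles netwo░┃   


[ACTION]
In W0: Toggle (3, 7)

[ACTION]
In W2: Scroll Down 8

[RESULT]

             ┏━━━━━━━━━━━━━━━━━━┓   
             ┃ Sokoban          ┃━━━
             ┠──────────────────┨   
  ┏━━━━━━━━━━━━━━━━━━━━━━━━━━━━━┓───
  ┃ FileViewer                  ┃   
  ┠─────────────────────────────┨   
  ┃The architecture maintains b▲┃   
  ┃This module maintains networ░┃   
  ┃The system processes user se░┃   
  ┃Error handling handles netwo░┃   
  ┃This module analyzes memory ░┃   
  ┃                            ░┃   
  ┃The framework maintains cach░┃   
  ┃Data processing maintains da░┃   
  ┃The process implements user ░┃   
  ┃Error handling generates dat░┃   


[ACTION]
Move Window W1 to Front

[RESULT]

             ┏━━━━━━━━━━━━━━━━━━┓   
             ┃ Sokoban          ┃━━━
             ┠──────────────────┨   
  ┏━━━━━━━━━━┃██████            ┃───
  ┃ FileViewe┃█    █            ┃   
  ┠──────────┃█ ◎█ █            ┃   
  ┃The archit┃█  █ █            ┃   
  ┃This modul┃█□█ □█            ┃   
  ┃The system┃█□██◎█            ┃   
  ┃Error hand┃█  ◎@█            ┃   
  ┃This modul┃██████            ┃   
  ┃          ┃Moves: 0  0/3     ┃   
  ┃The framew┃                  ┃   
  ┃Data proce┃                  ┃   
  ┃The proces┃                  ┃   
  ┃Error hand┃                  ┃   


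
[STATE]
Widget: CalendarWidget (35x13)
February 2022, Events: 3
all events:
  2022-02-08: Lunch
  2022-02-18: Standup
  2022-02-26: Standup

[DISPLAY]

           February 2022           
Mo Tu We Th Fr Sa Su               
    1  2  3  4  5  6               
 7  8*  9 10 11 12 13              
14 15 16 17 18* 19 20              
21 22 23 24 25 26* 27              
28                                 
                                   
                                   
                                   
                                   
                                   
                                   


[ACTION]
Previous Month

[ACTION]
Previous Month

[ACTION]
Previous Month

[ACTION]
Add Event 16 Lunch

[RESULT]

           November 2021           
Mo Tu We Th Fr Sa Su               
 1  2  3  4  5  6  7               
 8  9 10 11 12 13 14               
15 16* 17 18 19 20 21              
22 23 24 25 26 27 28               
29 30                              
                                   
                                   
                                   
                                   
                                   
                                   


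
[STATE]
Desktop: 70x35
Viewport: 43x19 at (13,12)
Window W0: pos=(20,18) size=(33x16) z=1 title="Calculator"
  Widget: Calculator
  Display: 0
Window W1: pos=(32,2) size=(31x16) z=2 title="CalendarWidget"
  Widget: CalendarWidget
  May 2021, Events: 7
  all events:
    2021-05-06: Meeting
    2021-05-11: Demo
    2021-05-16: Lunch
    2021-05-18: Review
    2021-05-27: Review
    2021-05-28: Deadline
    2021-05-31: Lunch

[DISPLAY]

                   ┃31*                    
                   ┃                       
                   ┃                       
                   ┃                       
                   ┃                       
                   ┗━━━━━━━━━━━━━━━━━━━━━━━
       ┏━━━━━━━━━━━━━━━━━━━━━━━━━━━━━━━┓   
       ┃ Calculator                    ┃   
       ┠───────────────────────────────┨   
       ┃                              0┃   
       ┃┌───┬───┬───┬───┐              ┃   
       ┃│ 7 │ 8 │ 9 │ ÷ │              ┃   
       ┃├───┼───┼───┼───┤              ┃   
       ┃│ 4 │ 5 │ 6 │ × │              ┃   
       ┃├───┼───┼───┼───┤              ┃   
       ┃│ 1 │ 2 │ 3 │ - │              ┃   
       ┃├───┼───┼───┼───┤              ┃   
       ┃│ 0 │ . │ = │ + │              ┃   
       ┃├───┼───┼───┼───┤              ┃   


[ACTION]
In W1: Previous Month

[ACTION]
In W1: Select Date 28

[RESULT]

                   ┃                       
                   ┃                       
                   ┃                       
                   ┃                       
                   ┃                       
                   ┗━━━━━━━━━━━━━━━━━━━━━━━
       ┏━━━━━━━━━━━━━━━━━━━━━━━━━━━━━━━┓   
       ┃ Calculator                    ┃   
       ┠───────────────────────────────┨   
       ┃                              0┃   
       ┃┌───┬───┬───┬───┐              ┃   
       ┃│ 7 │ 8 │ 9 │ ÷ │              ┃   
       ┃├───┼───┼───┼───┤              ┃   
       ┃│ 4 │ 5 │ 6 │ × │              ┃   
       ┃├───┼───┼───┼───┤              ┃   
       ┃│ 1 │ 2 │ 3 │ - │              ┃   
       ┃├───┼───┼───┼───┤              ┃   
       ┃│ 0 │ . │ = │ + │              ┃   
       ┃├───┼───┼───┼───┤              ┃   


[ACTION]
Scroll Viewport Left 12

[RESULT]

                               ┃           
                               ┃           
                               ┃           
                               ┃           
                               ┃           
                               ┗━━━━━━━━━━━
                   ┏━━━━━━━━━━━━━━━━━━━━━━━
                   ┃ Calculator            
                   ┠───────────────────────
                   ┃                       
                   ┃┌───┬───┬───┬───┐      
                   ┃│ 7 │ 8 │ 9 │ ÷ │      
                   ┃├───┼───┼───┼───┤      
                   ┃│ 4 │ 5 │ 6 │ × │      
                   ┃├───┼───┼───┼───┤      
                   ┃│ 1 │ 2 │ 3 │ - │      
                   ┃├───┼───┼───┼───┤      
                   ┃│ 0 │ . │ = │ + │      
                   ┃├───┼───┼───┼───┤      


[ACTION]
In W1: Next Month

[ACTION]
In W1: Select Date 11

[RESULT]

                               ┃31*        
                               ┃           
                               ┃           
                               ┃           
                               ┃           
                               ┗━━━━━━━━━━━
                   ┏━━━━━━━━━━━━━━━━━━━━━━━
                   ┃ Calculator            
                   ┠───────────────────────
                   ┃                       
                   ┃┌───┬───┬───┬───┐      
                   ┃│ 7 │ 8 │ 9 │ ÷ │      
                   ┃├───┼───┼───┼───┤      
                   ┃│ 4 │ 5 │ 6 │ × │      
                   ┃├───┼───┼───┼───┤      
                   ┃│ 1 │ 2 │ 3 │ - │      
                   ┃├───┼───┼───┼───┤      
                   ┃│ 0 │ . │ = │ + │      
                   ┃├───┼───┼───┼───┤      


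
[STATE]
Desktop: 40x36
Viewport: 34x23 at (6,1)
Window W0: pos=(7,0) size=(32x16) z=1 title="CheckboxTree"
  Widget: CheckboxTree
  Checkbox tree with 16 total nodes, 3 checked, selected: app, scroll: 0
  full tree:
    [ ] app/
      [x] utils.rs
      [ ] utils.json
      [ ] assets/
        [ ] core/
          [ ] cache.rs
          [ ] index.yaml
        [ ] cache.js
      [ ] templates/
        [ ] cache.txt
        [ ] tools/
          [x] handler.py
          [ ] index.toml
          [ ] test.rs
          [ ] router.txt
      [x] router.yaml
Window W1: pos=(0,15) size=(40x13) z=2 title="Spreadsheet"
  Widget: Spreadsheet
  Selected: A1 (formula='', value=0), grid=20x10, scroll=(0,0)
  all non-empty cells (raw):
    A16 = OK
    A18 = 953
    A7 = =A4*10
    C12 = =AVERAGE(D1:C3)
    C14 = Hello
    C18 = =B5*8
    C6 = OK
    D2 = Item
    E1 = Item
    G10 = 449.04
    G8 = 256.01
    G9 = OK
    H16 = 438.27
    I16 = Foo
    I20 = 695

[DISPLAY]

 ┃ CheckboxTree                 ┃ 
 ┠──────────────────────────────┨ 
 ┃>[-] app/                     ┃ 
 ┃   [x] utils.rs               ┃ 
 ┃   [ ] utils.json             ┃ 
 ┃   [ ] assets/                ┃ 
 ┃     [ ] core/                ┃ 
 ┃       [ ] cache.rs           ┃ 
 ┃       [ ] index.yaml         ┃ 
 ┃     [ ] cache.js             ┃ 
 ┃   [-] templates/             ┃ 
 ┃     [ ] cache.txt            ┃ 
 ┃     [-] tools/               ┃ 
 ┃       [x] handler.py         ┃ 
━━━━━━━━━━━━━━━━━━━━━━━━━━━━━━━━━┓
adsheet                          ┃
─────────────────────────────────┨
                                 ┃
  A       B       C       D      ┃
---------------------------------┃
    [0]       0       0       0It┃
      0       0       0Item      ┃
      0       0       0       0  ┃


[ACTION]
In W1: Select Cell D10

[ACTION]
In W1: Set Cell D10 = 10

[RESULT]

 ┃ CheckboxTree                 ┃ 
 ┠──────────────────────────────┨ 
 ┃>[-] app/                     ┃ 
 ┃   [x] utils.rs               ┃ 
 ┃   [ ] utils.json             ┃ 
 ┃   [ ] assets/                ┃ 
 ┃     [ ] core/                ┃ 
 ┃       [ ] cache.rs           ┃ 
 ┃       [ ] index.yaml         ┃ 
 ┃     [ ] cache.js             ┃ 
 ┃   [-] templates/             ┃ 
 ┃     [ ] cache.txt            ┃ 
 ┃     [-] tools/               ┃ 
 ┃       [x] handler.py         ┃ 
━━━━━━━━━━━━━━━━━━━━━━━━━━━━━━━━━┓
adsheet                          ┃
─────────────────────────────────┨
10                               ┃
  A       B       C       D      ┃
---------------------------------┃
      0       0       0       0It┃
      0       0       0Item      ┃
      0       0       0       0  ┃


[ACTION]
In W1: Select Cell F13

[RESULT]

 ┃ CheckboxTree                 ┃ 
 ┠──────────────────────────────┨ 
 ┃>[-] app/                     ┃ 
 ┃   [x] utils.rs               ┃ 
 ┃   [ ] utils.json             ┃ 
 ┃   [ ] assets/                ┃ 
 ┃     [ ] core/                ┃ 
 ┃       [ ] cache.rs           ┃ 
 ┃       [ ] index.yaml         ┃ 
 ┃     [ ] cache.js             ┃ 
 ┃   [-] templates/             ┃ 
 ┃     [ ] cache.txt            ┃ 
 ┃     [-] tools/               ┃ 
 ┃       [x] handler.py         ┃ 
━━━━━━━━━━━━━━━━━━━━━━━━━━━━━━━━━┓
adsheet                          ┃
─────────────────────────────────┨
                                 ┃
  A       B       C       D      ┃
---------------------------------┃
      0       0       0       0It┃
      0       0       0Item      ┃
      0       0       0       0  ┃


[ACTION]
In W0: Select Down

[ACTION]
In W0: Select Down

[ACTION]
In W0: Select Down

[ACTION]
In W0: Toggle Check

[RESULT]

 ┃ CheckboxTree                 ┃ 
 ┠──────────────────────────────┨ 
 ┃ [-] app/                     ┃ 
 ┃   [x] utils.rs               ┃ 
 ┃   [ ] utils.json             ┃ 
 ┃>  [x] assets/                ┃ 
 ┃     [x] core/                ┃ 
 ┃       [x] cache.rs           ┃ 
 ┃       [x] index.yaml         ┃ 
 ┃     [x] cache.js             ┃ 
 ┃   [-] templates/             ┃ 
 ┃     [ ] cache.txt            ┃ 
 ┃     [-] tools/               ┃ 
 ┃       [x] handler.py         ┃ 
━━━━━━━━━━━━━━━━━━━━━━━━━━━━━━━━━┓
adsheet                          ┃
─────────────────────────────────┨
                                 ┃
  A       B       C       D      ┃
---------------------------------┃
      0       0       0       0It┃
      0       0       0Item      ┃
      0       0       0       0  ┃
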